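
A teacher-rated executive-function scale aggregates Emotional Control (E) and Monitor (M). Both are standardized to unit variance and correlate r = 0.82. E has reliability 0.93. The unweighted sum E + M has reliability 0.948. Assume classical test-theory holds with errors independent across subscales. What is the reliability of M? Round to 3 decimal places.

Var(E+M) = 2 + 2·0.82 = 3.640.
True-score variance = ρ_E + ρ_M + 2·0.82, so 0.948 = (0.93 + ρ_M + 1.64) / 3.640.
ρ_M = 0.948·3.640 − 0.93 − 1.64 = 0.881.

0.881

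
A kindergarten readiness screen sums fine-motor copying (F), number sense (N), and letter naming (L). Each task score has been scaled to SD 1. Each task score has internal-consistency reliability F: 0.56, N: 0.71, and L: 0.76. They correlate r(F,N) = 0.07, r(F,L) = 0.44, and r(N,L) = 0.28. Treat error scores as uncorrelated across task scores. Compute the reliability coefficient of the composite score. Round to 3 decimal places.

Var(F+N+L) = 3 + 2·[0.07 + 0.44 + 0.28] = 3 + 1.58 = 4.58.
With uncorrelated errors the cross-covariances are all true-score covariance, so they carry over unchanged; only the diagonal terms shrink to ρᵢσᵢ².
True-score variance = [0.56 + 0.71 + 0.76] + 1.58 = 2.03 + 1.58 = 3.61.
Reliability = 3.61 / 4.58 = 0.788.

0.788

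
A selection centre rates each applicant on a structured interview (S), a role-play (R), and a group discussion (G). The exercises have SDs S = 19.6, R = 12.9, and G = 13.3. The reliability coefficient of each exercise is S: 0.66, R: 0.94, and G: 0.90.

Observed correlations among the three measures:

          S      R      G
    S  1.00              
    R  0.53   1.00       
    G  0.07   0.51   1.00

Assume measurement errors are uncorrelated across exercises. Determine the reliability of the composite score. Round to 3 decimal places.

Var(S+R+G) = 19.6² + 12.9² + 13.3² + 2·[19.6·12.9·0.53 + 19.6·13.3·0.07 + 12.9·13.3·0.51] = 727.46 + 479.507 = 1206.97.
Because errors are independent across components, Cov(Tᵢ,Tⱼ) = Cov(Xᵢ,Xⱼ); the off-diagonal part of the true-score variance is the same as above.
True-score variance = [19.6²·0.66 + 12.9²·0.94 + 13.3²·0.90] + 479.507 = 569.172 + 479.507 = 1048.68.
Reliability = 1048.68 / 1206.97 = 0.869.

0.869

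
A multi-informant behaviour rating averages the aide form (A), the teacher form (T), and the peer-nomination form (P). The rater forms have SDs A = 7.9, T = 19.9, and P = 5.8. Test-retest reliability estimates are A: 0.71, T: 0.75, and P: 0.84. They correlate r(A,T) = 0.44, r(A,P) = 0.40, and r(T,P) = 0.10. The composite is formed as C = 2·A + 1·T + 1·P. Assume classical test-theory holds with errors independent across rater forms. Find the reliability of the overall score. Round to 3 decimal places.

Var(C) = 2²·7.9² + 19.9² + 5.8² + 2·[2·7.9·19.9·0.44 + 2·7.9·5.8·0.40 + 19.9·5.8·0.10] = 679.29 + 373.086 = 1052.38.
With uncorrelated errors the cross-covariances are all true-score covariance, so they carry over unchanged; only the diagonal terms shrink to ρᵢσᵢ².
True-score variance = [2²·7.9²·0.71 + 19.9²·0.75 + 5.8²·0.84] + 373.086 = 502.509 + 373.086 = 875.595.
Reliability = 875.595 / 1052.38 = 0.832.

0.832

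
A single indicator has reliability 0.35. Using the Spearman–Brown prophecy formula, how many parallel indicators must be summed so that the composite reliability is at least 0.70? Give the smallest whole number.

k ≥ ρ*(1−ρ₁)/(ρ₁(1−ρ*)) = 0.70·0.65 / (0.35·0.30) = 4.333.
Smallest integer k = 5.

5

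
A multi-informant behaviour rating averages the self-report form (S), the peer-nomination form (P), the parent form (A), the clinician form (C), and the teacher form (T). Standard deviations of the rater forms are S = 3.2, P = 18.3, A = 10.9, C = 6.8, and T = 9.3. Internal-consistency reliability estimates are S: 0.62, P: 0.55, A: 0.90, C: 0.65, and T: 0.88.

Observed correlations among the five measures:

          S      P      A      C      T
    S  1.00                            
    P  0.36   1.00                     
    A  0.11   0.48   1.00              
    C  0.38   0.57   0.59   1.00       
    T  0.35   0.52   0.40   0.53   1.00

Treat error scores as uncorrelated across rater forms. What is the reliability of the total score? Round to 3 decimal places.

Var(S+P+A+C+T) = 3.2² + 18.3² + 10.9² + 6.8² + 9.3² + 2·[3.2·18.3·0.36 + 3.2·10.9·0.11 + 3.2·6.8·0.38 + 3.2·9.3·0.35 + 18.3·10.9·0.48 + 18.3·6.8·0.57 + 18.3·9.3·0.52 + 10.9·6.8·0.59 + 10.9·9.3·0.40 + 6.8·9.3·0.53] = 596.67 + 833.149 = 1429.82.
Because errors are independent across components, Cov(Tᵢ,Tⱼ) = Cov(Xᵢ,Xⱼ); the off-diagonal part of the true-score variance is the same as above.
True-score variance = [3.2²·0.62 + 18.3²·0.55 + 10.9²·0.90 + 6.8²·0.65 + 9.3²·0.88] + 833.149 = 403.635 + 833.149 = 1236.78.
Reliability = 1236.78 / 1429.82 = 0.865.

0.865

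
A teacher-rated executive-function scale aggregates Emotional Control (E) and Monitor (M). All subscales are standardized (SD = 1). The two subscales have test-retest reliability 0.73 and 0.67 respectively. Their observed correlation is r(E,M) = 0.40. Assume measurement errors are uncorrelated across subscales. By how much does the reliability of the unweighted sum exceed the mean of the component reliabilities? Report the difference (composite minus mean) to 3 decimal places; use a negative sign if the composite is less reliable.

Var(sum) = 2 + 0.8 = 2.8; true-score variance = 1.4 + 0.8 = 2.2; composite reliability = 0.7857.
Mean component reliability = 0.7000.
Difference = 0.7857 − 0.7000 = 0.086.

0.086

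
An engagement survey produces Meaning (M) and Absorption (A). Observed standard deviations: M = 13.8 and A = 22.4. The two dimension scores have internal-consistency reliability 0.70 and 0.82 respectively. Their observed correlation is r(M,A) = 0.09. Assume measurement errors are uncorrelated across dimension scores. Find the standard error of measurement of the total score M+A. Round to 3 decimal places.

12.143

Var(total) = 692.2 + 55.6416 = 747.842.
True-score variance = 544.751 + 55.6416 = 600.393, so reliability = 0.8028.
Error variance = 747.842 − 600.393 = 147.449; SEM = √147.449 = 12.143.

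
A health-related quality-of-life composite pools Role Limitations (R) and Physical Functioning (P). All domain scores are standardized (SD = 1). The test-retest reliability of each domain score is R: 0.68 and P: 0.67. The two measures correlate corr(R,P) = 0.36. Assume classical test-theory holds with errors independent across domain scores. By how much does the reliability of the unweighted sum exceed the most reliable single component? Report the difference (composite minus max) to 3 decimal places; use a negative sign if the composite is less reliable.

Var(sum) = 2 + 0.72 = 2.72; true-score variance = 1.35 + 0.72 = 2.07; composite reliability = 0.7610.
Max component reliability = 0.6800.
Difference = 0.7610 − 0.6800 = 0.081.

0.081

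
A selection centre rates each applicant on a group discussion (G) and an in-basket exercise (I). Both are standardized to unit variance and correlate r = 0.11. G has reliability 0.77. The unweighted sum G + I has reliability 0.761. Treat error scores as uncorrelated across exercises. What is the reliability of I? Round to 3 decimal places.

Var(G+I) = 2 + 2·0.11 = 2.220.
True-score variance = ρ_G + ρ_I + 2·0.11, so 0.761 = (0.77 + ρ_I + 0.22) / 2.220.
ρ_I = 0.761·2.220 − 0.77 − 0.22 = 0.699.

0.699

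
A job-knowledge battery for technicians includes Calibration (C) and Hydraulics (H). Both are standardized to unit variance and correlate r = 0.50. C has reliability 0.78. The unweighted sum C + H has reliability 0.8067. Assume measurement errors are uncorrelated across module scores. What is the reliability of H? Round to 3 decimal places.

Var(C+H) = 2 + 2·0.50 = 3.000.
True-score variance = ρ_C + ρ_H + 2·0.50, so 0.8067 = (0.78 + ρ_H + 1.00) / 3.000.
ρ_H = 0.8067·3.000 − 0.78 − 1.00 = 0.640.

0.640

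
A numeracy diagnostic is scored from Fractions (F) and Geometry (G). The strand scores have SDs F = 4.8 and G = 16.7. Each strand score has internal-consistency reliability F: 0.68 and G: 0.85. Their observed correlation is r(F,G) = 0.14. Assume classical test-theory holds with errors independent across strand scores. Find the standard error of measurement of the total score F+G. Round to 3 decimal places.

Var(total) = 301.93 + 22.4448 = 324.375.
True-score variance = 252.724 + 22.4448 = 275.168, so reliability = 0.8483.
Error variance = 324.375 − 275.168 = 49.2063; SEM = √49.2063 = 7.015.

7.015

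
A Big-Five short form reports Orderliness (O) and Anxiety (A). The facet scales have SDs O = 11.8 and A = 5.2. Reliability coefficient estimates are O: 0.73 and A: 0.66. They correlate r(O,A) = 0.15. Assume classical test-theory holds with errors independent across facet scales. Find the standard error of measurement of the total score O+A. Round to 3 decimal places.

6.840

Var(total) = 166.28 + 18.408 = 184.688.
True-score variance = 119.492 + 18.408 = 137.9, so reliability = 0.7467.
Error variance = 184.688 − 137.9 = 46.7884; SEM = √46.7884 = 6.840.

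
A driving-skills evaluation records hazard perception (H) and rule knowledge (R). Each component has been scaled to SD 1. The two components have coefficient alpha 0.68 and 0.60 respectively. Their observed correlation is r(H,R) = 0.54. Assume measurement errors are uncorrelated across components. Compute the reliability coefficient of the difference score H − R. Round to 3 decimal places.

Var(H−R) = 1 + 1 − 2·0.54 = 2 − 1.08 = 0.92.
Under uncorrelated errors the observed covariances equal the true-score covariances, so only the own-variance terms attenuate.
True-score variance = [0.68 + 0.60] − 1.08 = 1.28 − 1.08 = 0.2.
Reliability = 0.2 / 0.92 = 0.217.

0.217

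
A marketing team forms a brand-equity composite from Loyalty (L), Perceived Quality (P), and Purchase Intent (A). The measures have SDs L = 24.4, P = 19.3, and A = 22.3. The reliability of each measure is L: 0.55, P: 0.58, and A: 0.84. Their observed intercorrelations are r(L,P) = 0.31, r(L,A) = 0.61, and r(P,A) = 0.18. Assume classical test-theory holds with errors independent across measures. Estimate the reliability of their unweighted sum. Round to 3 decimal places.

Var(L+P+A) = 24.4² + 19.3² + 22.3² + 2·[24.4·19.3·0.31 + 24.4·22.3·0.61 + 19.3·22.3·0.18] = 1465.14 + 1110.74 = 2575.88.
With uncorrelated errors the cross-covariances are all true-score covariance, so they carry over unchanged; only the diagonal terms shrink to ρᵢσᵢ².
True-score variance = [24.4²·0.55 + 19.3²·0.58 + 22.3²·0.84] + 1110.74 = 961.216 + 1110.74 = 2071.95.
Reliability = 2071.95 / 2575.88 = 0.804.

0.804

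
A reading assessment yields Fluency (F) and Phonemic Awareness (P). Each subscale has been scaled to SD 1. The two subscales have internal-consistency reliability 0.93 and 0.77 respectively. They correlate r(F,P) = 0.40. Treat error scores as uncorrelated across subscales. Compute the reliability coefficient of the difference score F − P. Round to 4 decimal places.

0.7500

Var(F−P) = 1 + 1 − 2·0.40 = 2 − 0.8 = 1.2.
Because errors are independent across components, Cov(Tᵢ,Tⱼ) = Cov(Xᵢ,Xⱼ); the off-diagonal part of the true-score variance is the same as above.
True-score variance = [0.93 + 0.77] − 0.8 = 1.7 − 0.8 = 0.9.
Reliability = 0.9 / 1.2 = 0.7500.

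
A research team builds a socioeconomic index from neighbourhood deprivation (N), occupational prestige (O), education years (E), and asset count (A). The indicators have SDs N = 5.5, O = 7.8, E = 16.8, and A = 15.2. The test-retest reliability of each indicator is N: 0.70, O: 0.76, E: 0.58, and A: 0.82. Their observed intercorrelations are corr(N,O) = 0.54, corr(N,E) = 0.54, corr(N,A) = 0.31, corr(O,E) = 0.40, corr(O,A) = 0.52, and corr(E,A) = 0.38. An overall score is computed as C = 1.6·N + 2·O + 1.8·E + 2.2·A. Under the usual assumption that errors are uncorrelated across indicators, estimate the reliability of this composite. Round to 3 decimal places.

0.857

Var(C) = 1.6²·5.5² + 2²·7.8² + 1.8²·16.8² + 2.2²·15.2² + 2·[3.2·5.5·7.8·0.54 + 2.88·5.5·16.8·0.54 + 3.52·5.5·15.2·0.31 + 3.6·7.8·16.8·0.40 + 4.4·7.8·15.2·0.52 + 3.96·16.8·15.2·0.38] = 2353.49 + 2306.57 = 4660.06.
With uncorrelated errors the cross-covariances are all true-score covariance, so they carry over unchanged; only the diagonal terms shrink to ρᵢσᵢ².
True-score variance = [1.6²·5.5²·0.70 + 2²·7.8²·0.76 + 1.8²·16.8²·0.58 + 2.2²·15.2²·0.82] + 2306.57 = 1686.5 + 2306.57 = 3993.07.
Reliability = 3993.07 / 4660.06 = 0.857.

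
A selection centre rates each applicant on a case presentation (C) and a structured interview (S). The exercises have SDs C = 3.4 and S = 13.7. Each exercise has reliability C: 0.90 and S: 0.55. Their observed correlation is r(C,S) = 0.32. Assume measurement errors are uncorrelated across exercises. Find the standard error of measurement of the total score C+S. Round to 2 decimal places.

Var(total) = 199.25 + 29.8112 = 229.061.
True-score variance = 113.633 + 29.8112 = 143.445, so reliability = 0.6262.
Error variance = 229.061 − 143.445 = 85.6165; SEM = √85.6165 = 9.25.

9.25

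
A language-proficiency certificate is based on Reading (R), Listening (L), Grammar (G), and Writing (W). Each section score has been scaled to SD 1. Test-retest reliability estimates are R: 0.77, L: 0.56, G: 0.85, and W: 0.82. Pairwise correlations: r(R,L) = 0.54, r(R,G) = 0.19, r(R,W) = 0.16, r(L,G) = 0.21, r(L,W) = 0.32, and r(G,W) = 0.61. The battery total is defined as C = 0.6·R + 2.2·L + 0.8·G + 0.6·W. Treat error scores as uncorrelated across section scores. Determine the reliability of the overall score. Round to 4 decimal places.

Var(C) = 0.6² + 2.2² + 0.8² + 0.6² + 2·[1.32·0.54 + 0.48·0.19 + 0.36·0.16 + 1.76·0.21 + 1.32·0.32 + 0.48·0.61] = 6.2 + 3.8928 = 10.0928.
With uncorrelated errors the cross-covariances are all true-score covariance, so they carry over unchanged; only the diagonal terms shrink to ρᵢσᵢ².
True-score variance = [0.6²·0.77 + 2.2²·0.56 + 0.8²·0.85 + 0.6²·0.82] + 3.8928 = 3.8268 + 3.8928 = 7.7196.
Reliability = 7.7196 / 10.0928 = 0.7649.

0.7649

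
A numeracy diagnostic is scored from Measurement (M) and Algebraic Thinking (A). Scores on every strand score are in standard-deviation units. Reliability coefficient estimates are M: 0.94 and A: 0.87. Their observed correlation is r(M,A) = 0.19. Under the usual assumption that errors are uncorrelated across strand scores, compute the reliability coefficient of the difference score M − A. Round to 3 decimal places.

0.883

Var(M−A) = 1 + 1 − 2·0.19 = 2 − 0.38 = 1.62.
Because errors are independent across components, Cov(Tᵢ,Tⱼ) = Cov(Xᵢ,Xⱼ); the off-diagonal part of the true-score variance is the same as above.
True-score variance = [0.94 + 0.87] − 0.38 = 1.81 − 0.38 = 1.43.
Reliability = 1.43 / 1.62 = 0.883.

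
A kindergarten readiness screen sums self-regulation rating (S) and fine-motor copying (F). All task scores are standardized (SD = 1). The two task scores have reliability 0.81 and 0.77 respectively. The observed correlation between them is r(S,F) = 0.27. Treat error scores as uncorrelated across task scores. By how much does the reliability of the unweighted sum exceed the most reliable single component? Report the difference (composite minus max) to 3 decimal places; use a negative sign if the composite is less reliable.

0.025

Var(sum) = 2 + 0.54 = 2.54; true-score variance = 1.58 + 0.54 = 2.12; composite reliability = 0.8346.
Max component reliability = 0.8100.
Difference = 0.8346 − 0.8100 = 0.025.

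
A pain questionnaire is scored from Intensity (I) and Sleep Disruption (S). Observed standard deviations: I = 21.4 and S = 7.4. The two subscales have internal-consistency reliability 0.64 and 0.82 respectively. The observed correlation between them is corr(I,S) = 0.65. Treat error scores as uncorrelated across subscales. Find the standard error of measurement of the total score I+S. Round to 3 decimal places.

Var(total) = 512.72 + 205.868 = 718.588.
True-score variance = 337.998 + 205.868 = 543.866, so reliability = 0.7569.
Error variance = 718.588 − 543.866 = 174.722; SEM = √174.722 = 13.218.

13.218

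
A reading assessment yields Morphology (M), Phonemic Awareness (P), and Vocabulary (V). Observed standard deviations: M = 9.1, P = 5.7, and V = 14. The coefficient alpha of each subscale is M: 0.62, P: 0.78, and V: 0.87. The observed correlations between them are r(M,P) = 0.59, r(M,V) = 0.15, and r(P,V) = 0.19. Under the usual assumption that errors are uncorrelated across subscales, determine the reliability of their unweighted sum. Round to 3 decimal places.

0.855

Var(M+P+V) = 9.1² + 5.7² + 14² + 2·[9.1·5.7·0.59 + 9.1·14·0.15 + 5.7·14·0.19] = 311.3 + 129.751 = 441.051.
Because errors are independent across components, Cov(Tᵢ,Tⱼ) = Cov(Xᵢ,Xⱼ); the off-diagonal part of the true-score variance is the same as above.
True-score variance = [9.1²·0.62 + 5.7²·0.78 + 14²·0.87] + 129.751 = 247.204 + 129.751 = 376.955.
Reliability = 376.955 / 441.051 = 0.855.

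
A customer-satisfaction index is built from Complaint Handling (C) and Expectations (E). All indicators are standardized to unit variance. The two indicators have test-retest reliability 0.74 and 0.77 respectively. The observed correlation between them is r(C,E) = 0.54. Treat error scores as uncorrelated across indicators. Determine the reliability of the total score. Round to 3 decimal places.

Var(C+E) = 2 + 2·[0.54] = 2 + 1.08 = 3.08.
Because errors are independent across components, Cov(Tᵢ,Tⱼ) = Cov(Xᵢ,Xⱼ); the off-diagonal part of the true-score variance is the same as above.
True-score variance = [0.74 + 0.77] + 1.08 = 1.51 + 1.08 = 2.59.
Reliability = 2.59 / 3.08 = 0.841.

0.841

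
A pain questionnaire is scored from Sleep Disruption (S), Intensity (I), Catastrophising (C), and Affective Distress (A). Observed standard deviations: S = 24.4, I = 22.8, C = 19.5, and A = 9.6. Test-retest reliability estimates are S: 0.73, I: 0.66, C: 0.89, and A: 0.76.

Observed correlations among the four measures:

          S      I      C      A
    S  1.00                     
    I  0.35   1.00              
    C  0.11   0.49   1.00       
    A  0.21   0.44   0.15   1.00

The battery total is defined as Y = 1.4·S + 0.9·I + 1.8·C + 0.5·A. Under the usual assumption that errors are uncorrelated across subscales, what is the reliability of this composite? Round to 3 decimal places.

0.867

Var(Y) = 1.4²·24.4² + 0.9²·22.8² + 1.8²·19.5² + 0.5²·9.6² + 2·[1.26·24.4·22.8·0.35 + 2.52·24.4·19.5·0.11 + 0.7·24.4·9.6·0.21 + 1.62·22.8·19.5·0.49 + 0.45·22.8·9.6·0.44 + 0.9·19.5·9.6·0.15] = 2843.03 + 1666.39 = 4509.42.
With uncorrelated errors the cross-covariances are all true-score covariance, so they carry over unchanged; only the diagonal terms shrink to ρᵢσᵢ².
True-score variance = [1.4²·24.4²·0.73 + 0.9²·22.8²·0.66 + 1.8²·19.5²·0.89 + 0.5²·9.6²·0.76] + 1666.39 = 2243.75 + 1666.39 = 3910.14.
Reliability = 3910.14 / 4509.42 = 0.867.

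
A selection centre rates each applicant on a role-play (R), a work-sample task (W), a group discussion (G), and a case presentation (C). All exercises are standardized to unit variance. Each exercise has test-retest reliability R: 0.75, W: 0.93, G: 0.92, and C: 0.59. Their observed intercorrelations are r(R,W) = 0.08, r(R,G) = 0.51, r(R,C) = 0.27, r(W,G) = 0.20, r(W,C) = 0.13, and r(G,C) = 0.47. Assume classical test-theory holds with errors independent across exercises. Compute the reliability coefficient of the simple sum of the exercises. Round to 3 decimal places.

Var(R+W+G+C) = 4 + 2·[0.08 + 0.51 + 0.27 + 0.20 + 0.13 + 0.47] = 4 + 3.32 = 7.32.
Under uncorrelated errors the observed covariances equal the true-score covariances, so only the own-variance terms attenuate.
True-score variance = [0.75 + 0.93 + 0.92 + 0.59] + 3.32 = 3.19 + 3.32 = 6.51.
Reliability = 6.51 / 7.32 = 0.889.

0.889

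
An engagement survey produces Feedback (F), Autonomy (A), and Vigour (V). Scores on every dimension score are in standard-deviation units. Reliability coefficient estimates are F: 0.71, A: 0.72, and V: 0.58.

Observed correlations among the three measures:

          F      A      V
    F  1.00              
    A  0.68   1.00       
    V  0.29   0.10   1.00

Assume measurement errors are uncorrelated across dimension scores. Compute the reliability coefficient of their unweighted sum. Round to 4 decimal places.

Var(F+A+V) = 3 + 2·[0.68 + 0.29 + 0.10] = 3 + 2.14 = 5.14.
Because errors are independent across components, Cov(Tᵢ,Tⱼ) = Cov(Xᵢ,Xⱼ); the off-diagonal part of the true-score variance is the same as above.
True-score variance = [0.71 + 0.72 + 0.58] + 2.14 = 2.01 + 2.14 = 4.15.
Reliability = 4.15 / 5.14 = 0.8074.

0.8074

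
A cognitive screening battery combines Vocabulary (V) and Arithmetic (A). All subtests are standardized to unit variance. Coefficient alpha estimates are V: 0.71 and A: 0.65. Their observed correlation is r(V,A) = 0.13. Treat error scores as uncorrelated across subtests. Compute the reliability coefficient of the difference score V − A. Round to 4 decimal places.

Var(V−A) = 1 + 1 − 2·0.13 = 2 − 0.26 = 1.74.
Because errors are independent across components, Cov(Tᵢ,Tⱼ) = Cov(Xᵢ,Xⱼ); the off-diagonal part of the true-score variance is the same as above.
True-score variance = [0.71 + 0.65] − 0.26 = 1.36 − 0.26 = 1.1.
Reliability = 1.1 / 1.74 = 0.6322.

0.6322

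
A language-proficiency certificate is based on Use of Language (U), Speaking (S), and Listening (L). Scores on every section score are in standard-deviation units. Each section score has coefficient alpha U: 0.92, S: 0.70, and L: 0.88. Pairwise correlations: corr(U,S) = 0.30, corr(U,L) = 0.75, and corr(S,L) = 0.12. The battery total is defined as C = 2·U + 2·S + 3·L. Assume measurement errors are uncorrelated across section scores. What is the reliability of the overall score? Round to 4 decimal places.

Var(C) = 2² + 2² + 3² + 2·[4·0.30 + 6·0.75 + 6·0.12] = 17 + 12.84 = 29.84.
With uncorrelated errors the cross-covariances are all true-score covariance, so they carry over unchanged; only the diagonal terms shrink to ρᵢσᵢ².
True-score variance = [2²·0.92 + 2²·0.70 + 3²·0.88] + 12.84 = 14.4 + 12.84 = 27.24.
Reliability = 27.24 / 29.84 = 0.9129.

0.9129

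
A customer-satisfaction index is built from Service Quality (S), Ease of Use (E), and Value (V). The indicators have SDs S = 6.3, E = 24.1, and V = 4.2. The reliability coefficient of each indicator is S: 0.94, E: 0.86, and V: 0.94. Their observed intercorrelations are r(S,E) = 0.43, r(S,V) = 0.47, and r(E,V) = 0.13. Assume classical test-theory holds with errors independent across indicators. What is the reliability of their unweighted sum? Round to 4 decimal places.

Var(S+E+V) = 6.3² + 24.1² + 4.2² + 2·[6.3·24.1·0.43 + 6.3·4.2·0.47 + 24.1·4.2·0.13] = 638.14 + 181.763 = 819.903.
Because errors are independent across components, Cov(Tᵢ,Tⱼ) = Cov(Xᵢ,Xⱼ); the off-diagonal part of the true-score variance is the same as above.
True-score variance = [6.3²·0.94 + 24.1²·0.86 + 4.2²·0.94] + 181.763 = 553.387 + 181.763 = 735.15.
Reliability = 735.15 / 819.903 = 0.8966.

0.8966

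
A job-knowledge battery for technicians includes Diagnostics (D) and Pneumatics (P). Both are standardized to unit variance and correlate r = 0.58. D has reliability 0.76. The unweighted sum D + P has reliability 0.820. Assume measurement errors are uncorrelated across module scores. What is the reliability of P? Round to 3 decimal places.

0.671

Var(D+P) = 2 + 2·0.58 = 3.160.
True-score variance = ρ_D + ρ_P + 2·0.58, so 0.820 = (0.76 + ρ_P + 1.16) / 3.160.
ρ_P = 0.820·3.160 − 0.76 − 1.16 = 0.671.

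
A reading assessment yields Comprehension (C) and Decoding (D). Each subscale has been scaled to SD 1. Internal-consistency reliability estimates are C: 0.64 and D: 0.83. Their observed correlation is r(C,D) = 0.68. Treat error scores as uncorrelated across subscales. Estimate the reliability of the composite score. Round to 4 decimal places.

0.8423

Var(C+D) = 2 + 2·[0.68] = 2 + 1.36 = 3.36.
Under uncorrelated errors the observed covariances equal the true-score covariances, so only the own-variance terms attenuate.
True-score variance = [0.64 + 0.83] + 1.36 = 1.47 + 1.36 = 2.83.
Reliability = 2.83 / 3.36 = 0.8423.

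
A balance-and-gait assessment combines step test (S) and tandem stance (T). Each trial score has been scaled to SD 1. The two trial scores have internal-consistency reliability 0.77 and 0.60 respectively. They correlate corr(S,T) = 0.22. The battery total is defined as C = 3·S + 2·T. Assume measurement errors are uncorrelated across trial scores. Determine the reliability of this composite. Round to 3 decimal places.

Var(C) = 3² + 2² + 2·[6·0.22] = 13 + 2.64 = 15.64.
Under uncorrelated errors the observed covariances equal the true-score covariances, so only the own-variance terms attenuate.
True-score variance = [3²·0.77 + 2²·0.60] + 2.64 = 9.33 + 2.64 = 11.97.
Reliability = 11.97 / 15.64 = 0.765.

0.765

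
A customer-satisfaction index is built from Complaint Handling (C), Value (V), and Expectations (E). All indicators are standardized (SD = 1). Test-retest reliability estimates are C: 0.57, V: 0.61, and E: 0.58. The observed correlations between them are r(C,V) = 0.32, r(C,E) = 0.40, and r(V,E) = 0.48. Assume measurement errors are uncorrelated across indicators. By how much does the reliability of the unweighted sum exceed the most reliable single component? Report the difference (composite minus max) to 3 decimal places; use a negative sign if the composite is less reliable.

0.160

Var(sum) = 3 + 2.4 = 5.4; true-score variance = 1.76 + 2.4 = 4.16; composite reliability = 0.7704.
Max component reliability = 0.6100.
Difference = 0.7704 − 0.6100 = 0.160.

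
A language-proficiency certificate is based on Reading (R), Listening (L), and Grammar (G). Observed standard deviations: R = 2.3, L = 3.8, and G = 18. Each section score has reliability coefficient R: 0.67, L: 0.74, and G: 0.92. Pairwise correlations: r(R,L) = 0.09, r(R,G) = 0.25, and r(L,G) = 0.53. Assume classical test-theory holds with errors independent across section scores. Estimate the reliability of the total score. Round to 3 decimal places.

Var(R+L+G) = 2.3² + 3.8² + 18² + 2·[2.3·3.8·0.09 + 2.3·18·0.25 + 3.8·18·0.53] = 343.73 + 94.7772 = 438.507.
With uncorrelated errors the cross-covariances are all true-score covariance, so they carry over unchanged; only the diagonal terms shrink to ρᵢσᵢ².
True-score variance = [2.3²·0.67 + 3.8²·0.74 + 18²·0.92] + 94.7772 = 312.31 + 94.7772 = 407.087.
Reliability = 407.087 / 438.507 = 0.928.

0.928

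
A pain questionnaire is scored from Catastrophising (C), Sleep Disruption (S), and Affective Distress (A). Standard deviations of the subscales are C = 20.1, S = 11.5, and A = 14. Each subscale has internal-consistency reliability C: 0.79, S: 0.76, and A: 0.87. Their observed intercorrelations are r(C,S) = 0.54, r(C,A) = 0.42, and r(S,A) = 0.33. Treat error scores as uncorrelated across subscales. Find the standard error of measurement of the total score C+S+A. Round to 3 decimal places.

Var(total) = 732.26 + 592.278 = 1324.54.
True-score variance = 590.198 + 592.278 = 1182.48, so reliability = 0.8927.
Error variance = 1324.54 − 1182.48 = 142.062; SEM = √142.062 = 11.919.

11.919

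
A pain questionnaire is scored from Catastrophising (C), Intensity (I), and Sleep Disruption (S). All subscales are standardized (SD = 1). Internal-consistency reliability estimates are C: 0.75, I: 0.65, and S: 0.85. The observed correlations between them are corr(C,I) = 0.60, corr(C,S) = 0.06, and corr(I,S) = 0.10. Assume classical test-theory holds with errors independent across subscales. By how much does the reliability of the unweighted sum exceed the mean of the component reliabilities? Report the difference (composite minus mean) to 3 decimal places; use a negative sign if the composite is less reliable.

0.084

Var(sum) = 3 + 1.52 = 4.52; true-score variance = 2.25 + 1.52 = 3.77; composite reliability = 0.8341.
Mean component reliability = 0.7500.
Difference = 0.8341 − 0.7500 = 0.084.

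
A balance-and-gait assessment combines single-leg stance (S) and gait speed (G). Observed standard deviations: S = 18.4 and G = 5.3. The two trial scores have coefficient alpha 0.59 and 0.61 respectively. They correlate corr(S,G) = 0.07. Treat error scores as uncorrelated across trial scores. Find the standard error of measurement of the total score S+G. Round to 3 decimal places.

12.238

Var(total) = 366.65 + 13.6528 = 380.303.
True-score variance = 216.885 + 13.6528 = 230.538, so reliability = 0.6062.
Error variance = 380.303 − 230.538 = 149.765; SEM = √149.765 = 12.238.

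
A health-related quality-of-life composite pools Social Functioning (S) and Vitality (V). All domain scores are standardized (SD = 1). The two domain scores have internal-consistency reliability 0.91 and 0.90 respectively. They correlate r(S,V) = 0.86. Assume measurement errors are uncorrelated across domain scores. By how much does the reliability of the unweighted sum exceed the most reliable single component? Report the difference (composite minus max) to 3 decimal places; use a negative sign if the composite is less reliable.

Var(sum) = 2 + 1.72 = 3.72; true-score variance = 1.81 + 1.72 = 3.53; composite reliability = 0.9489.
Max component reliability = 0.9100.
Difference = 0.9489 − 0.9100 = 0.039.

0.039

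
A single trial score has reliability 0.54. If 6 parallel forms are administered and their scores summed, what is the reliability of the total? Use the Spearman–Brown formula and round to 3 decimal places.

ρ_k = kρ / (1 + (k−1)ρ) = 6·0.54 / (1 + 5·0.54) = 3.240 / 3.700 = 0.876.

0.876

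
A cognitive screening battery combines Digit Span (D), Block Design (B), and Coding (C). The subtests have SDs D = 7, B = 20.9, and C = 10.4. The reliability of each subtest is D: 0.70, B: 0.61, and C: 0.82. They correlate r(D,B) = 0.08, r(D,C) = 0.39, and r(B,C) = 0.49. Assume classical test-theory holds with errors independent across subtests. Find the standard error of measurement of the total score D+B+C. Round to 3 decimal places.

14.301

Var(total) = 593.97 + 293.205 = 887.175.
True-score variance = 389.445 + 293.205 = 682.65, so reliability = 0.7695.
Error variance = 887.175 − 682.65 = 204.525; SEM = √204.525 = 14.301.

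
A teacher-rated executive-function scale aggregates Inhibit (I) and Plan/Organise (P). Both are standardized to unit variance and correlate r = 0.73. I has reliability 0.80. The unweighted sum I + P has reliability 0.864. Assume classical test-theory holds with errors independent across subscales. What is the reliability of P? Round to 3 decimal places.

0.729

Var(I+P) = 2 + 2·0.73 = 3.460.
True-score variance = ρ_I + ρ_P + 2·0.73, so 0.864 = (0.80 + ρ_P + 1.46) / 3.460.
ρ_P = 0.864·3.460 − 0.80 − 1.46 = 0.729.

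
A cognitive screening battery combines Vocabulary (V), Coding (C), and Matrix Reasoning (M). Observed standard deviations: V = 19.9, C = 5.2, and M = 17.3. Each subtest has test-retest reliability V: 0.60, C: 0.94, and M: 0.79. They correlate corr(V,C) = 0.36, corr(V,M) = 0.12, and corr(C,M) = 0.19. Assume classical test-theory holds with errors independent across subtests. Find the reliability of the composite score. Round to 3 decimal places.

0.756

Var(V+C+M) = 19.9² + 5.2² + 17.3² + 2·[19.9·5.2·0.36 + 19.9·17.3·0.12 + 5.2·17.3·0.19] = 722.34 + 191.315 = 913.655.
With uncorrelated errors the cross-covariances are all true-score covariance, so they carry over unchanged; only the diagonal terms shrink to ρᵢσᵢ².
True-score variance = [19.9²·0.60 + 5.2²·0.94 + 17.3²·0.79] + 191.315 = 499.463 + 191.315 = 690.778.
Reliability = 690.778 / 913.655 = 0.756.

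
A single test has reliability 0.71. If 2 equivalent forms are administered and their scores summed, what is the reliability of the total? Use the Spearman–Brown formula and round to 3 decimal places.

0.830

ρ_k = kρ / (1 + (k−1)ρ) = 2·0.71 / (1 + 1·0.71) = 1.420 / 1.710 = 0.830.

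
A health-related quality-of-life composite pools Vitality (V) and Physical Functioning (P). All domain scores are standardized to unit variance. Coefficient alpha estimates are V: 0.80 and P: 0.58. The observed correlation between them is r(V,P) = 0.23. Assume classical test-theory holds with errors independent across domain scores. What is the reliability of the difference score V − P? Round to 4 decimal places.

0.5974

Var(V−P) = 1 + 1 − 2·0.23 = 2 − 0.46 = 1.54.
With uncorrelated errors the cross-covariances are all true-score covariance, so they carry over unchanged; only the diagonal terms shrink to ρᵢσᵢ².
True-score variance = [0.80 + 0.58] − 0.46 = 1.38 − 0.46 = 0.92.
Reliability = 0.92 / 1.54 = 0.5974.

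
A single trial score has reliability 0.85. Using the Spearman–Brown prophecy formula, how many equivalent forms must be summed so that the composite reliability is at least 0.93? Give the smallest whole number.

3

k ≥ ρ*(1−ρ₁)/(ρ₁(1−ρ*)) = 0.93·0.15 / (0.85·0.07) = 2.345.
Smallest integer k = 3.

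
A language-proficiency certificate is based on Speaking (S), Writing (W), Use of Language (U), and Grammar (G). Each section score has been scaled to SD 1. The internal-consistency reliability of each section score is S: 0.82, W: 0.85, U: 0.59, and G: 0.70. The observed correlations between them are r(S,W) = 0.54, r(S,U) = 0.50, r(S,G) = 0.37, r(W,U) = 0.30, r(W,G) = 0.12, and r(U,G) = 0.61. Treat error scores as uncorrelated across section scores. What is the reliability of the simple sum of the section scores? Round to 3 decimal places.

0.883

Var(S+W+U+G) = 4 + 2·[0.54 + 0.50 + 0.37 + 0.30 + 0.12 + 0.61] = 4 + 4.88 = 8.88.
With uncorrelated errors the cross-covariances are all true-score covariance, so they carry over unchanged; only the diagonal terms shrink to ρᵢσᵢ².
True-score variance = [0.82 + 0.85 + 0.59 + 0.70] + 4.88 = 2.96 + 4.88 = 7.84.
Reliability = 7.84 / 8.88 = 0.883.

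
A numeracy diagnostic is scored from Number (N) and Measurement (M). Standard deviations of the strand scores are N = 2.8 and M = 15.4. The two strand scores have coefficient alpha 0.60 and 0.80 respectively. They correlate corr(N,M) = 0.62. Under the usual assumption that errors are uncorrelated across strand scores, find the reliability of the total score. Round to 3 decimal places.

Var(N+M) = 2.8² + 15.4² + 2·[2.8·15.4·0.62] = 245 + 53.4688 = 298.469.
Under uncorrelated errors the observed covariances equal the true-score covariances, so only the own-variance terms attenuate.
True-score variance = [2.8²·0.60 + 15.4²·0.80] + 53.4688 = 194.432 + 53.4688 = 247.901.
Reliability = 247.901 / 298.469 = 0.831.

0.831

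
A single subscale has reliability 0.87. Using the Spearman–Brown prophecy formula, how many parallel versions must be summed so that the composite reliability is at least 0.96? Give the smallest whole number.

k ≥ ρ*(1−ρ₁)/(ρ₁(1−ρ*)) = 0.96·0.13 / (0.87·0.04) = 3.586.
Smallest integer k = 4.

4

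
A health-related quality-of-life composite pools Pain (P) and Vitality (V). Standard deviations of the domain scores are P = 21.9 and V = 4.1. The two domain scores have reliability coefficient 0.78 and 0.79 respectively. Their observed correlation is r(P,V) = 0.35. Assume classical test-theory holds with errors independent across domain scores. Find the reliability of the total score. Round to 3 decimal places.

Var(P+V) = 21.9² + 4.1² + 2·[21.9·4.1·0.35] = 496.42 + 62.853 = 559.273.
Because errors are independent across components, Cov(Tᵢ,Tⱼ) = Cov(Xᵢ,Xⱼ); the off-diagonal part of the true-score variance is the same as above.
True-score variance = [21.9²·0.78 + 4.1²·0.79] + 62.853 = 387.376 + 62.853 = 450.229.
Reliability = 450.229 / 559.273 = 0.805.

0.805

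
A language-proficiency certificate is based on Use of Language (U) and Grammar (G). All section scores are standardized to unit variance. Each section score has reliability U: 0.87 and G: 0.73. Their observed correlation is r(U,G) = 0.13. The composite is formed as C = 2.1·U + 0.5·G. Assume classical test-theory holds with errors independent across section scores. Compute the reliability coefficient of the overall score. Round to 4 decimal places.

0.8701

Var(C) = 2.1² + 0.5² + 2·[1.05·0.13] = 4.66 + 0.273 = 4.933.
With uncorrelated errors the cross-covariances are all true-score covariance, so they carry over unchanged; only the diagonal terms shrink to ρᵢσᵢ².
True-score variance = [2.1²·0.87 + 0.5²·0.73] + 0.273 = 4.0192 + 0.273 = 4.2922.
Reliability = 4.2922 / 4.933 = 0.8701.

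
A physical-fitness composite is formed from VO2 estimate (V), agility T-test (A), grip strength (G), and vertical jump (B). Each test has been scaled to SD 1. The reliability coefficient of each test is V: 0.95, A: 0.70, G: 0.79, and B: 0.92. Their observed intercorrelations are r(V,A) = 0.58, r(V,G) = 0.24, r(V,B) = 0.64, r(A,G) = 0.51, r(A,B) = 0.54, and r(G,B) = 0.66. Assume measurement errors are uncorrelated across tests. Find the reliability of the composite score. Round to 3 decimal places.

0.938

Var(V+A+G+B) = 4 + 2·[0.58 + 0.24 + 0.64 + 0.51 + 0.54 + 0.66] = 4 + 6.34 = 10.34.
Under uncorrelated errors the observed covariances equal the true-score covariances, so only the own-variance terms attenuate.
True-score variance = [0.95 + 0.70 + 0.79 + 0.92] + 6.34 = 3.36 + 6.34 = 9.7.
Reliability = 9.7 / 10.34 = 0.938.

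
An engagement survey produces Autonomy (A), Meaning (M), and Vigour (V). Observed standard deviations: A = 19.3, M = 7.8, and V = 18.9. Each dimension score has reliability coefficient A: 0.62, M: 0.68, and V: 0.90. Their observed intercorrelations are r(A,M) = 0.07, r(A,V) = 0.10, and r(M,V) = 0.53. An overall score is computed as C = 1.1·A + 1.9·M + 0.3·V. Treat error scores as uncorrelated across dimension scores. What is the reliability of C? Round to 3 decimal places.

Var(C) = 1.1²·19.3² + 1.9²·7.8² + 0.3²·18.9² + 2·[2.09·19.3·7.8·0.07 + 0.33·19.3·18.9·0.10 + 0.57·7.8·18.9·0.53] = 702.494 + 157.194 = 859.688.
With uncorrelated errors the cross-covariances are all true-score covariance, so they carry over unchanged; only the diagonal terms shrink to ρᵢσᵢ².
True-score variance = [1.1²·19.3²·0.62 + 1.9²·7.8²·0.68 + 0.3²·18.9²·0.90] + 157.194 = 457.726 + 157.194 = 614.92.
Reliability = 614.92 / 859.688 = 0.715.

0.715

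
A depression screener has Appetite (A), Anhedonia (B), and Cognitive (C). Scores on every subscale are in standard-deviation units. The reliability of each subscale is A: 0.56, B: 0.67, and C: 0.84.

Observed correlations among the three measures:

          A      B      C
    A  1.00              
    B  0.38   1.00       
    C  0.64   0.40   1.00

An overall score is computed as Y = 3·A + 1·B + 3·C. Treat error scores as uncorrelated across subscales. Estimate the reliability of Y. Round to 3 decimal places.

Var(Y) = 3² + 1 + 3² + 2·[3·0.38 + 9·0.64 + 3·0.40] = 19 + 16.2 = 35.2.
With uncorrelated errors the cross-covariances are all true-score covariance, so they carry over unchanged; only the diagonal terms shrink to ρᵢσᵢ².
True-score variance = [3²·0.56 + 0.67 + 3²·0.84] + 16.2 = 13.27 + 16.2 = 29.47.
Reliability = 29.47 / 35.2 = 0.837.

0.837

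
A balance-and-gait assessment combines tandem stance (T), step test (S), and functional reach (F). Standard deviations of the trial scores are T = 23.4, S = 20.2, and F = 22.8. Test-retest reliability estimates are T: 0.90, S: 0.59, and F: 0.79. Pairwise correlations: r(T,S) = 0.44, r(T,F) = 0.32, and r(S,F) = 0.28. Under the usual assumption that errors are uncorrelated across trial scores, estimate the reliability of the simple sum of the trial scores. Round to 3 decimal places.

0.867

Var(T+S+F) = 23.4² + 20.2² + 22.8² + 2·[23.4·20.2·0.44 + 23.4·22.8·0.32 + 20.2·22.8·0.28] = 1475.44 + 1015.32 = 2490.76.
With uncorrelated errors the cross-covariances are all true-score covariance, so they carry over unchanged; only the diagonal terms shrink to ρᵢσᵢ².
True-score variance = [23.4²·0.90 + 20.2²·0.59 + 22.8²·0.79] + 1015.32 = 1144.22 + 1015.32 = 2159.55.
Reliability = 2159.55 / 2490.76 = 0.867.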